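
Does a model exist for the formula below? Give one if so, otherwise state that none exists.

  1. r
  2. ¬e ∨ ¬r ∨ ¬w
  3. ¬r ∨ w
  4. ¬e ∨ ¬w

w = True, r = True, e = False

Unit clause (r) forces r = True.
In (¬r ∨ w) only w is left, so w = True.
In (¬e ∨ ¬w) only ¬e is left, so e = False.
Check each clause:
  (r): r holds.
  (¬e ∨ ¬r ∨ ¬w): ¬e holds.
  (¬r ∨ w): w holds.
  (¬e ∨ ¬w): ¬e holds.
All clauses satisfied.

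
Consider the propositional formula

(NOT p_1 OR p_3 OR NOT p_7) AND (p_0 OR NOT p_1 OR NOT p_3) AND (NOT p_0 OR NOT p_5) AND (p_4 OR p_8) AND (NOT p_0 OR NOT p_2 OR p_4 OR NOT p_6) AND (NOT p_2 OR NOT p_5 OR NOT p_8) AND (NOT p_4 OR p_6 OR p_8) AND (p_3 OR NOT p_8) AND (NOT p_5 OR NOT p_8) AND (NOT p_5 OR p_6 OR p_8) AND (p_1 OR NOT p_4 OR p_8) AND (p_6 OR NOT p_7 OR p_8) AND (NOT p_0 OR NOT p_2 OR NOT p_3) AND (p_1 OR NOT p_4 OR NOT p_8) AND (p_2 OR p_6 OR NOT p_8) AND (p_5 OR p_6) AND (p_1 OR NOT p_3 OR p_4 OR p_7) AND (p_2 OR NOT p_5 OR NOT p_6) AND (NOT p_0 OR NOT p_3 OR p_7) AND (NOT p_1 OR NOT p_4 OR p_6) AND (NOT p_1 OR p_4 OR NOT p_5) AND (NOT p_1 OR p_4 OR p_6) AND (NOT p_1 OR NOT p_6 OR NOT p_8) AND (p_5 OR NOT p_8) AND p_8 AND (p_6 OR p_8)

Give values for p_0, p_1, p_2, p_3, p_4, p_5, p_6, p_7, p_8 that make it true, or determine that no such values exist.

The formula is unsatisfiable.

Case p_8 = True:
  (p_3 OR NOT p_8) forces p_3 = True.
  (NOT p_5 OR NOT p_8) forces p_5 = False.
  Clause (p_5 OR NOT p_8) is falsified — contradiction.
Case p_8 = False:
  Clause (p_8) is falsified — contradiction.
Both cases fail, so the formula is unsatisfiable.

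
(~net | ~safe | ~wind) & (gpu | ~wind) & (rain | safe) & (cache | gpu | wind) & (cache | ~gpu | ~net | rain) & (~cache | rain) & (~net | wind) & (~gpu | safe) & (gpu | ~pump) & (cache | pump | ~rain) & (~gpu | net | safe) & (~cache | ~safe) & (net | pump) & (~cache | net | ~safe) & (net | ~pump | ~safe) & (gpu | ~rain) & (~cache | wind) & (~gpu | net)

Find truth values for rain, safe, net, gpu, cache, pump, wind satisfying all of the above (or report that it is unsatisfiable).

No satisfying assignment exists.

Case net = True:
  (~net | wind) forces wind = True.
  (~net | ~safe | ~wind) forces safe = False.
  (gpu | ~wind) forces gpu = True.
  Clause (~gpu | safe) is falsified — contradiction.
Case net = False:
  (net | pump) forces pump = True.
  (gpu | ~pump) forces gpu = True.
  Clause (~gpu | net) is falsified — contradiction.
Both cases fail, so the formula is unsatisfiable.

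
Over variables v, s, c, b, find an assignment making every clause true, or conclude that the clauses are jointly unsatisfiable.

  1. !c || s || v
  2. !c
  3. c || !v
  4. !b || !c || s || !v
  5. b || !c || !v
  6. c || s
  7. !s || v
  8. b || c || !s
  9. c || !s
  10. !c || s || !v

Case s = True:
  (!c) forces c = False.
  Clause (c || !s) is falsified — contradiction.
Case s = False:
  (!c) forces c = False.
  Clause (c || s) is falsified — contradiction.
Both cases fail, so the formula is unsatisfiable.

UNSATISFIABLE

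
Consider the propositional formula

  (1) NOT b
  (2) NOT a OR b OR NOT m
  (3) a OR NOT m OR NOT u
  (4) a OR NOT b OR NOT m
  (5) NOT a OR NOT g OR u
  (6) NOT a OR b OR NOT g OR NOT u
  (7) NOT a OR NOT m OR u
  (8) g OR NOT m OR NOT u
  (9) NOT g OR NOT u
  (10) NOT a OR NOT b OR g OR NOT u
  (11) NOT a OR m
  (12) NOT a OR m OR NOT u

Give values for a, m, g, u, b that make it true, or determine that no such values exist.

Unit clause (NOT b) forces b = False.
Try a = True:
  (NOT a OR b OR NOT m) forces m = False.
  clause (NOT a OR m) is falsified — backtrack.
So a = False.
Set m = True.
  then (a OR NOT m OR NOT u) forces u = False.
Set g = False.
All clauses satisfied.

a=F, m=T, g=F, u=F, b=F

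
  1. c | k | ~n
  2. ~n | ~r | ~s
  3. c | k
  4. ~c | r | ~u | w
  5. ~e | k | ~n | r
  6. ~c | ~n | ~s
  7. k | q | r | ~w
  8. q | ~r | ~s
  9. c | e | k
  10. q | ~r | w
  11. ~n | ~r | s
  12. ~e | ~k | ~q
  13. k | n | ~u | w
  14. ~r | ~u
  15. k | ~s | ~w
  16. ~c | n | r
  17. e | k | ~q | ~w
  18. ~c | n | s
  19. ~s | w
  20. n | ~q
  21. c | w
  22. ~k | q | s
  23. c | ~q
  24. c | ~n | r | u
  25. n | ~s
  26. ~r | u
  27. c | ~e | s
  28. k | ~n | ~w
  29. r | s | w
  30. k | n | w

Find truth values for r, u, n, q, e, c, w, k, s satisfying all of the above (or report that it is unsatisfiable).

r: False; u: True; n: True; q: True; e: False; c: True; w: True; k: True; s: False

Try r = True:
  (~r | ~u) forces u = False.
  clause (~r | u) is falsified — backtrack.
So r = False.
Set u = True.
Set n = True.
Set q = True.
  then (c | ~q) forces c = True.
  then (~c | r | ~u | w) forces w = True.
  then (~c | ~n | ~s) forces s = False.
  then (k | ~n | ~w) forces k = True.
  then (~e | ~k | ~q) forces e = False.
All clauses satisfied.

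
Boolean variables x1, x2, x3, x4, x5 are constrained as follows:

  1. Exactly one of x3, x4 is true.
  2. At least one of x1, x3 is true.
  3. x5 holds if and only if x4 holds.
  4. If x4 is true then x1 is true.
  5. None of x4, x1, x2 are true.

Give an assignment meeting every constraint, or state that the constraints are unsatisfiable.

x1 = False, x2 = False, x3 = True, x4 = False, x5 = False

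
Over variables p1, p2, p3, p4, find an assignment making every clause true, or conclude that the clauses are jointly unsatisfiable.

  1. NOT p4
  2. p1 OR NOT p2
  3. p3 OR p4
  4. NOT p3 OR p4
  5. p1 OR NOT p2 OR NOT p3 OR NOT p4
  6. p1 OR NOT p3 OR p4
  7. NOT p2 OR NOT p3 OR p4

Case p4 = True:
  Clause (NOT p4) is falsified — contradiction.
Case p4 = False:
  (p3 OR p4) forces p3 = True.
  Clause (NOT p3 OR p4) is falsified — contradiction.
Both cases fail, so the formula is unsatisfiable.

No satisfying assignment exists.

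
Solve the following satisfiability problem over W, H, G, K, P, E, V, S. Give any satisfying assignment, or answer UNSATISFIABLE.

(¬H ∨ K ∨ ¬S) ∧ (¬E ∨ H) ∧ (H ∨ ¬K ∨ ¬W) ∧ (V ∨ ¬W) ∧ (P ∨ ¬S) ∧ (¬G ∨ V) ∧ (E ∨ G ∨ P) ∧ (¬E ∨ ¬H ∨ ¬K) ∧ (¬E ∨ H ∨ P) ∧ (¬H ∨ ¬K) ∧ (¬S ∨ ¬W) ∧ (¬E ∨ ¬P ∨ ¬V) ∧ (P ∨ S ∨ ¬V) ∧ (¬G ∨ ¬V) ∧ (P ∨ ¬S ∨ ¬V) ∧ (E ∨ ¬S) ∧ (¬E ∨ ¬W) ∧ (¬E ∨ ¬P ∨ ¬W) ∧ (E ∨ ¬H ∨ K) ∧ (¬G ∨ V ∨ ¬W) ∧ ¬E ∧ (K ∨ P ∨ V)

Unit clause (¬E) forces E = False.
In (E ∨ ¬S) only ¬S is left, so S = False.
Set W = False.
Set H = False.
Try G = True:
  (¬G ∨ V) forces V = True.
  clause (¬G ∨ ¬V) is falsified — backtrack.
So G = False.
  then (E ∨ G ∨ P) forces P = True.
Set K = False.
Set V = False.
All clauses satisfied.

W = False, H = False, G = False, K = False, P = True, E = False, V = False, S = False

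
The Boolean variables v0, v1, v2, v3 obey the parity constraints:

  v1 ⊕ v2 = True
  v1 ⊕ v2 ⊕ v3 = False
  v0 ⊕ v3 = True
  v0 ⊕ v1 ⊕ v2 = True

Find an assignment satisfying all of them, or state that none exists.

v0 = False, v1 = False, v2 = True, v3 = True

v1 ⊕ v2 = F ⊕ T = True ✓
v1 ⊕ v2 ⊕ v3 = F ⊕ T ⊕ T = False ✓
v0 ⊕ v3 = F ⊕ T = True ✓
v0 ⊕ v1 ⊕ v2 = F ⊕ F ⊕ T = True ✓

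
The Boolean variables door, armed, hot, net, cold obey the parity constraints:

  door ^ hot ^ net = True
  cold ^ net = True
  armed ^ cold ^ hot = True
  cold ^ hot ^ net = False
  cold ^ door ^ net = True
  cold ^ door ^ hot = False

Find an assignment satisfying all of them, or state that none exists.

door = False; armed = True; hot = True; net = False; cold = True

door ^ hot ^ net = F ^ T ^ F = True ✓
cold ^ net = T ^ F = True ✓
armed ^ cold ^ hot = T ^ T ^ T = True ✓
cold ^ hot ^ net = T ^ T ^ F = False ✓
cold ^ door ^ net = T ^ F ^ F = True ✓
cold ^ door ^ hot = T ^ F ^ T = False ✓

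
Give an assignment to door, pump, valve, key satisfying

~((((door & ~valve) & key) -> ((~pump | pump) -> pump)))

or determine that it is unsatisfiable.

door = True, pump = False, valve = False, key = True

  ~((((door & ~valve) & key) -> ((~pump | pump) -> pump))) = True
    ((door & ~valve) & key) -> ((~pump | pump) -> pump) = False
      (door & ~valve) & key = True
        door & ~valve = True
          ~valve = True
      (~pump | pump) -> pump = False
        ~pump | pump = True
          ~pump = True
The formula evaluates to True.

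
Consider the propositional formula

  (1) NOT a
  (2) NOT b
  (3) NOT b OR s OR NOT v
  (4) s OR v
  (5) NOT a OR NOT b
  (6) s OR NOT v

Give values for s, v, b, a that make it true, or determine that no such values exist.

s: True, v: False, b: False, a: False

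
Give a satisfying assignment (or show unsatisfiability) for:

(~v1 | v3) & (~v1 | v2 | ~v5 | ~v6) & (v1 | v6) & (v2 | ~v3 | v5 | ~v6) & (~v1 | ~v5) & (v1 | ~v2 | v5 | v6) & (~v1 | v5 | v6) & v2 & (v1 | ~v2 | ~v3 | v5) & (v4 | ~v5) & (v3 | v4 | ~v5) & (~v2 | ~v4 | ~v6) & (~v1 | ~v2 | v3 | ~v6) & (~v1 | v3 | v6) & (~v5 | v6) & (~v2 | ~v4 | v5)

v1 = False, v2 = True, v3 = False, v4 = False, v5 = False, v6 = True

Unit clause (v2) forces v2 = True.
Set v1 = False.
  then (v1 | v6) forces v6 = True.
  then (~v2 | ~v4 | ~v6) forces v4 = False.
  then (v4 | ~v5) forces v5 = False.
  then (v1 | ~v2 | ~v3 | v5) forces v3 = False.
All clauses satisfied.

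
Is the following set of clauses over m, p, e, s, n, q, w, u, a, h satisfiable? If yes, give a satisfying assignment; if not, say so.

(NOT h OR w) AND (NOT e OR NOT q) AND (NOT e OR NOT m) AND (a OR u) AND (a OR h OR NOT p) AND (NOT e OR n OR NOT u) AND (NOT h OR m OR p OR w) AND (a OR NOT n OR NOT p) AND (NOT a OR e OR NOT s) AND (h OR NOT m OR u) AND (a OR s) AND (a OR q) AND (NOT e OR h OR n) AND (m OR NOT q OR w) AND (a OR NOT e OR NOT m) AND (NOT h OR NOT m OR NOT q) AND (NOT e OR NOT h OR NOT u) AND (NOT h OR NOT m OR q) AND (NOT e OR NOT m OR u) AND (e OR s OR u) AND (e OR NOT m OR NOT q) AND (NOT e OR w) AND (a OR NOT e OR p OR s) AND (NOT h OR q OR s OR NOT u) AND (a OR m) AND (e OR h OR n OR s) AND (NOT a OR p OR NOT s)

Set m = True.
  then (NOT e OR NOT m) forces e = False.
  then (e OR NOT m OR NOT q) forces q = False.
  then (a OR q) forces a = True.
  then (NOT h OR NOT m OR q) forces h = False.
  then (NOT a OR e OR NOT s) forces s = False.
  then (h OR NOT m OR u) forces u = True.
  then (e OR h OR n OR s) forces n = True.
Set p = True.
Set w = True.
All clauses satisfied.

m: True, p: True, e: False, s: False, n: True, q: False, w: True, u: True, a: True, h: False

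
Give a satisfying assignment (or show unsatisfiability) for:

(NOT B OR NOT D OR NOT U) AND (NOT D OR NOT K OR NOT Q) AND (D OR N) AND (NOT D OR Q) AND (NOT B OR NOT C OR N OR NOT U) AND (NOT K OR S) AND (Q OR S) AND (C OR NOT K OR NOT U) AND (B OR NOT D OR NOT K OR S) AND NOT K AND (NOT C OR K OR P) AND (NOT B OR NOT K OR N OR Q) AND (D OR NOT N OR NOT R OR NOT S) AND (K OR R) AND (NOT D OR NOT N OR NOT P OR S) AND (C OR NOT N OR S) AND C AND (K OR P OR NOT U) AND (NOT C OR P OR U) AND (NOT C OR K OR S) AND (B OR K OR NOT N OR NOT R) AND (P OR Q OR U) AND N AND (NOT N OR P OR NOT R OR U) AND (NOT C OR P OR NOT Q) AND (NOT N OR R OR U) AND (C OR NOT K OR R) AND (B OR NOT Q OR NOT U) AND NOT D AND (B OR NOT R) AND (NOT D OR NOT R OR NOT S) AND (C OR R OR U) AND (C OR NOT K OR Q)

Case N = True:
  (NOT K) forces K = False.
  (K OR R) forces R = True.
  (C) forces C = True.
  (NOT C OR K OR P) forces P = True.
  (NOT C OR K OR S) forces S = True.
  (D OR NOT N OR NOT R OR NOT S) forces D = True.
  Clause (NOT D) is falsified — contradiction.
Case N = False:
  Clause (N) is falsified — contradiction.
Both cases fail, so the formula is unsatisfiable.

No satisfying assignment exists.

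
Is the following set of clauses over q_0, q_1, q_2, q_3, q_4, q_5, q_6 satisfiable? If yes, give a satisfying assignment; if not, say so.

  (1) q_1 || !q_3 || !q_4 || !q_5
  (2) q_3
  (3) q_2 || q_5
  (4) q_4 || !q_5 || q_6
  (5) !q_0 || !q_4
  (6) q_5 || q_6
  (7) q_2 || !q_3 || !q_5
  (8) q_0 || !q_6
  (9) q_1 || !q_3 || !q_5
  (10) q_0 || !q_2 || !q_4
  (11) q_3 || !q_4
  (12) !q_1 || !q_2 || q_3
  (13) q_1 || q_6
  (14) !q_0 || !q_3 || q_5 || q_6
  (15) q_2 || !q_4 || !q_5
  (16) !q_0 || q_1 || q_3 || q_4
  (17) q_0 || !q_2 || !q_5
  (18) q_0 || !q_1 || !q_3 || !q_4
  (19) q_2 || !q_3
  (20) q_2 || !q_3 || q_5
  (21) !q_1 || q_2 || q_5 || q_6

Unit clause (q_3) forces q_3 = True.
In (q_2 || !q_3) only q_2 is left, so q_2 = True.
Try q_0 = False:
  (q_0 || !q_6) forces q_6 = False.
  (q_5 || q_6) forces q_5 = True.
  clause (q_0 || !q_2 || !q_5) is falsified — backtrack.
So q_0 = True.
  then (!q_0 || !q_4) forces q_4 = False.
Set q_1 = False.
  then (q_1 || !q_3 || !q_5) forces q_5 = False.
  then (q_1 || q_6) forces q_6 = True.
All clauses satisfied.

q_0: True, q_1: False, q_2: True, q_3: True, q_4: False, q_5: False, q_6: True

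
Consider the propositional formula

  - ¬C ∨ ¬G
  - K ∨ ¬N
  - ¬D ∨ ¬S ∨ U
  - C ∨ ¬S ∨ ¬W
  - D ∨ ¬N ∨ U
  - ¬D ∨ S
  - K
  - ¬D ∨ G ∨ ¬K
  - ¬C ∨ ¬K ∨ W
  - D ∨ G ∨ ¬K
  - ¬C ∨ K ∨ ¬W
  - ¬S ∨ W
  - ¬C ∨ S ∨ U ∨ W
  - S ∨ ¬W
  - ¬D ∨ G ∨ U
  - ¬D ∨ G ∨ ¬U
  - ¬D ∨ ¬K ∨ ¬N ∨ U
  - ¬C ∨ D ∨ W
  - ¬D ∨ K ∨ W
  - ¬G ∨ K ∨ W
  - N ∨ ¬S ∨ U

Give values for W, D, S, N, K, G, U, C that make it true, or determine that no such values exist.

W = False, D = False, S = False, N = False, K = True, G = True, U = True, C = False

Unit clause (K) forces K = True.
Try W = True:
  (S ∨ ¬W) forces S = True.
  (C ∨ ¬S ∨ ¬W) forces C = True.
  (¬C ∨ ¬G) forces G = False.
  (¬D ∨ G ∨ ¬K) forces D = False.
  clause (D ∨ G ∨ ¬K) is falsified — backtrack.
So W = False.
  then (¬C ∨ ¬K ∨ W) forces C = False.
  then (¬S ∨ W) forces S = False.
  then (¬D ∨ S) forces D = False.
  then (D ∨ G ∨ ¬K) forces G = True.
Set N = False.
Set U = True.
All clauses satisfied.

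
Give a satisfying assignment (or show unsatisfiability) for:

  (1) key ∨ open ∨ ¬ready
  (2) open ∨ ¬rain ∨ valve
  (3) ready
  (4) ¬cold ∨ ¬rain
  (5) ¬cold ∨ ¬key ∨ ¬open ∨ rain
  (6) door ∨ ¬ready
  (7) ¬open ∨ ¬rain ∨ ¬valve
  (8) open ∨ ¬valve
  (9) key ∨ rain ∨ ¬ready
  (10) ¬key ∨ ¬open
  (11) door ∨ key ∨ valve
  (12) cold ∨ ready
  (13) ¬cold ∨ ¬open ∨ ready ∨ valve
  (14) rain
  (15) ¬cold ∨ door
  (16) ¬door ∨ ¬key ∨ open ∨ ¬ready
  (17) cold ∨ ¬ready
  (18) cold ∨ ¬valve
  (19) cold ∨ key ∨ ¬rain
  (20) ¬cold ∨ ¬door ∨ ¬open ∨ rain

Unsatisfiable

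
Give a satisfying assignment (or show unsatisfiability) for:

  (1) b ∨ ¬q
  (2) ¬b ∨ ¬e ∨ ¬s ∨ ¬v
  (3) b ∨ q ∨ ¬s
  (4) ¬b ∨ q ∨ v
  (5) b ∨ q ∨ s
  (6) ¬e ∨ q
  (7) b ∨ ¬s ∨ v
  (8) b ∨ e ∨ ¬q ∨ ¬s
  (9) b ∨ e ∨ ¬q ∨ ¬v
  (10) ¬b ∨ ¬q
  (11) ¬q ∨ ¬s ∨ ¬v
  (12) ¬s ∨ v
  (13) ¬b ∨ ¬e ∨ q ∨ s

Set s = False.
Set v = True.
Set e = False.
Try b = False:
  (b ∨ ¬q) forces q = False.
  clause (b ∨ q ∨ s) is falsified — backtrack.
So b = True.
  then (¬b ∨ ¬q) forces q = False.
All clauses satisfied.

s = False, v = True, e = False, b = True, q = False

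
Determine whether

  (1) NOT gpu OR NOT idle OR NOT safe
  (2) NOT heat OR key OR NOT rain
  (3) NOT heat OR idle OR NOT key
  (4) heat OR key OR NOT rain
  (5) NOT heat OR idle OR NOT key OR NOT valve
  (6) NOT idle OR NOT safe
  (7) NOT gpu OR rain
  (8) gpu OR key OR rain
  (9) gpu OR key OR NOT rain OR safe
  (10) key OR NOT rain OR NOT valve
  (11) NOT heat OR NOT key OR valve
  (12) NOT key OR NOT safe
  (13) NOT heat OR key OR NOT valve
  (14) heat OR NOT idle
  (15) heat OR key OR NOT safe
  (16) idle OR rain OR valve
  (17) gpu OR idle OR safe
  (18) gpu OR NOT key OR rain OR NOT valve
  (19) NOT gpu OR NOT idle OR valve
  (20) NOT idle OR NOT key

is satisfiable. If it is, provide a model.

rain: True, key: True, gpu: True, safe: False, idle: False, valve: False, heat: False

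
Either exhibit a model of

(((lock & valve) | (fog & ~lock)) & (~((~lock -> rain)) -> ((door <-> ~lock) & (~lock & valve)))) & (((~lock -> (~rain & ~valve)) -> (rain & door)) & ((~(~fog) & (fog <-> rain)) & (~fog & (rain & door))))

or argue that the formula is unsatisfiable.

Unsatisfiable

Case fog = True: the conjunct ~fog is False.
Case fog = False: the conjunct ~(~fog) becomes ~(~False) = False.
Both cases fail — unsatisfiable.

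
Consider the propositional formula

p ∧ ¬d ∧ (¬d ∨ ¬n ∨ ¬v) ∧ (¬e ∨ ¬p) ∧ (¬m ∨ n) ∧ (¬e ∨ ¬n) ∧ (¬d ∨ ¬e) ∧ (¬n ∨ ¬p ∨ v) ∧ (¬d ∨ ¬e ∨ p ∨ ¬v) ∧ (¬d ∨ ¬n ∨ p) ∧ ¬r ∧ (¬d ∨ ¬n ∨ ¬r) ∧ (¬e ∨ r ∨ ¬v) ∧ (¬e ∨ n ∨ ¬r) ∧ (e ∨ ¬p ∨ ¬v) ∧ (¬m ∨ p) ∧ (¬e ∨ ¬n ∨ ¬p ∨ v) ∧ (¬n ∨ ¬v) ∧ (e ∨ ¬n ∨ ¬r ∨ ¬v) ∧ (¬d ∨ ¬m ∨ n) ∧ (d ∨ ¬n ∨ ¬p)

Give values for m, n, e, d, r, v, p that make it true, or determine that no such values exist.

m=F, n=F, e=F, d=F, r=F, v=F, p=T

Unit clause (p) forces p = True.
Unit clause (¬d) forces d = False.
In (¬e ∨ ¬p) only ¬e is left, so e = False.
Unit clause (¬r) forces r = False.
In (e ∨ ¬p ∨ ¬v) only ¬v is left, so v = False.
In (d ∨ ¬n ∨ ¬p) only ¬n is left, so n = False.
In (¬m ∨ n) only ¬m is left, so m = False.
All clauses satisfied.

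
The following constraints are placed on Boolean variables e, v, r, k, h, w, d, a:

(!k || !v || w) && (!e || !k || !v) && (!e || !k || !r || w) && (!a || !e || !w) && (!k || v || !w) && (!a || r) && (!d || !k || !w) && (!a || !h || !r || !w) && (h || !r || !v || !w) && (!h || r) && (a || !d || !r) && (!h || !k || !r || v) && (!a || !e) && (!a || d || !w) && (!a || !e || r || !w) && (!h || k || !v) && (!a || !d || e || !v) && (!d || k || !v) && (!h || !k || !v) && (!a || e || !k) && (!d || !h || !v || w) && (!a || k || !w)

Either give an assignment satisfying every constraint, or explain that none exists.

e = True; v = False; r = False; k = False; h = False; w = False; d = True; a = False

Set e = True.
  then (!a || !e) forces a = False.
Set v = False.
Set r = False.
  then (!h || r) forces h = False.
Set k = False.
Set w = False.
Set d = True.
All clauses satisfied.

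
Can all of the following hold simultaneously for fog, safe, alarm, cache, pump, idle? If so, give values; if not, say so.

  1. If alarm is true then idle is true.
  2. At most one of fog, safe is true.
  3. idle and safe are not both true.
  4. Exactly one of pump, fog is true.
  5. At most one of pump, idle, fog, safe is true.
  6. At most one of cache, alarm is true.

fog: False, safe: False, alarm: False, cache: False, pump: True, idle: False

  (1) alarm=F ⇒ idle: vacuous ✓
  (2) {fog, safe}: 0 true — at most one ✓
  (3) idle=F, safe=F — not both ✓
  (4) {pump, fog}: 1 true — exactly one ✓
  (5) {pump, idle, fog, safe}: 1 true — at most one ✓
  (6) {cache, alarm}: 0 true — at most one ✓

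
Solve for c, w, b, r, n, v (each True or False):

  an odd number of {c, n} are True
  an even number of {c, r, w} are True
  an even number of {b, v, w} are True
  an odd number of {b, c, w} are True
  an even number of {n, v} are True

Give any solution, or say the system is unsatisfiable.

c = False; w = True; b = False; r = True; n = True; v = True

{c, n}: 1 true → odd ✓
{c, r, w}: 2 true → even ✓
{b, v, w}: 2 true → even ✓
{b, c, w}: 1 true → odd ✓
{n, v}: 2 true → even ✓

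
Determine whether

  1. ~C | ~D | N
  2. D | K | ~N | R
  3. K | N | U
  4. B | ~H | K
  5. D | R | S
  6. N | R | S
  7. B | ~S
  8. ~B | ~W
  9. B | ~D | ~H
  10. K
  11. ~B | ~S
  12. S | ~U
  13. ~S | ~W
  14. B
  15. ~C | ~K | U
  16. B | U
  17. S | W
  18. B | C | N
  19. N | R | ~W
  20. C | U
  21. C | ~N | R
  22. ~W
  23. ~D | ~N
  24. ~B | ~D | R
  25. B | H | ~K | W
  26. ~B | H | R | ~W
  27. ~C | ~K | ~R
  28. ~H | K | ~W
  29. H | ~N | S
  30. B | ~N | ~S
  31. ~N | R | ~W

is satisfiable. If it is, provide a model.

No satisfying assignment exists.

Case W = True:
  Clause (~W) is falsified — contradiction.
Case W = False:
  (K) forces K = True.
  (B) forces B = True.
  (~B | ~S) forces S = False.
  Clause (S | W) is falsified — contradiction.
Both cases fail, so the formula is unsatisfiable.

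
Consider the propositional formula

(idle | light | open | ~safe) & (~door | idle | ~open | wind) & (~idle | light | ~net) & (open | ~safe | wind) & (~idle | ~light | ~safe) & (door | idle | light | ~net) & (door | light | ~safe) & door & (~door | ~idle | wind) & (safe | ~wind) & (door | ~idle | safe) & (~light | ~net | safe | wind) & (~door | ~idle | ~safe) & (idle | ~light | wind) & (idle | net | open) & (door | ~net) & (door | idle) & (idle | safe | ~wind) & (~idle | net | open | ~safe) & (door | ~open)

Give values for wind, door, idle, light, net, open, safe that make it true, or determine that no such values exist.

Unit clause (door) forces door = True.
Set wind = True.
  then (safe | ~wind) forces safe = True.
  then (~door | ~idle | ~safe) forces idle = False.
Set light = False.
  then (idle | light | open | ~safe) forces open = True.
Set net = True.
All clauses satisfied.

wind=T; door=T; idle=F; light=F; net=T; open=T; safe=T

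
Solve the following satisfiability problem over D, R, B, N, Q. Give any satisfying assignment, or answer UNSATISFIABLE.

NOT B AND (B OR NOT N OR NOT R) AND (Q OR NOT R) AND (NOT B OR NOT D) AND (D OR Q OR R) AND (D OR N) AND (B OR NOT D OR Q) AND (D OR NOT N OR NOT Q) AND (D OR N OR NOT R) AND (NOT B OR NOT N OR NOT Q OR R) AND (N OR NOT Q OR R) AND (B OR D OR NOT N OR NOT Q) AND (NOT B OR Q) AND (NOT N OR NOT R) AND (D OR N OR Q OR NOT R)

Unit clause (NOT B) forces B = False.
Set D = True.
  then (B OR NOT D OR Q) forces Q = True.
Set R = True.
  then (B OR NOT N OR NOT R) forces N = False.
All clauses satisfied.

D = True; R = True; B = False; N = False; Q = True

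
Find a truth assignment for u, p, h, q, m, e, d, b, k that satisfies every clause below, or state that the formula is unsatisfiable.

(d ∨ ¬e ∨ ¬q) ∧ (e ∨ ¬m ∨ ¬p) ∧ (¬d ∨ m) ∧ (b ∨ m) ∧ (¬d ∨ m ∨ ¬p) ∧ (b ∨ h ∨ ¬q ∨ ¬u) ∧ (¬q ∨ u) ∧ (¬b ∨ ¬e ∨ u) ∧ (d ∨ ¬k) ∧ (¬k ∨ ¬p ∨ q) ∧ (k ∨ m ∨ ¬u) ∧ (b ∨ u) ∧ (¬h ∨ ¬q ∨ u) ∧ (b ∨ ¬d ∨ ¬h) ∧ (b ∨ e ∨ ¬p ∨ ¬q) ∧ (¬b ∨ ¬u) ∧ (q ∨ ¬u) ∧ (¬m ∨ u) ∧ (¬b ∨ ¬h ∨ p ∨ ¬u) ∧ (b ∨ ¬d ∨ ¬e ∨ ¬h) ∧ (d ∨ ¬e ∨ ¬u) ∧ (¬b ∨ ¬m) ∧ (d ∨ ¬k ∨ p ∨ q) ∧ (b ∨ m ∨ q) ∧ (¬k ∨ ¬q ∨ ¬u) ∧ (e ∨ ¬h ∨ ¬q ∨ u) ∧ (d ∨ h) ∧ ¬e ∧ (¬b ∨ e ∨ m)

u = True, p = False, h = True, q = True, m = True, e = False, d = False, b = False, k = False

Unit clause (¬e) forces e = False.
Try u = False:
  (¬q ∨ u) forces q = False.
  (b ∨ u) forces b = True.
  (¬m ∨ u) forces m = False.
  clause (¬b ∨ e ∨ m) is falsified — backtrack.
So u = True.
  then (¬b ∨ ¬u) forces b = False.
  then (q ∨ ¬u) forces q = True.
  then (¬k ∨ ¬q ∨ ¬u) forces k = False.
  then (b ∨ m) forces m = True.
  then (b ∨ h ∨ ¬q ∨ ¬u) forces h = True.
  then (b ∨ ¬d ∨ ¬h) forces d = False.
  then (b ∨ e ∨ ¬p ∨ ¬q) forces p = False.
All clauses satisfied.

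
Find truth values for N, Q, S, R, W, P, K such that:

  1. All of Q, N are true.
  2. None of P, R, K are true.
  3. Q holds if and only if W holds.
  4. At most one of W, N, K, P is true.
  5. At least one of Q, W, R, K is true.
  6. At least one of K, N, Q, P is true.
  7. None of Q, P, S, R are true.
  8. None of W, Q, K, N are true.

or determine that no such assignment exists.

Case N = True:
  Constraint (8) is violated (N=T) — contradiction.
Case N = False:
  Constraint (1) is violated (N=F) — contradiction.
Both cases fail — unsatisfiable.

UNSATISFIABLE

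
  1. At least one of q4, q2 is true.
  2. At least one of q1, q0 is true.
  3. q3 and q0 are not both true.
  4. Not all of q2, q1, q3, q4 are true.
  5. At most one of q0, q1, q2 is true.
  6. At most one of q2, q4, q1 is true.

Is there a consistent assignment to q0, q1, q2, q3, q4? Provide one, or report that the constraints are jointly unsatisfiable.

q0: True, q1: False, q2: False, q3: False, q4: True

  (1) {q4, q2}: 1 true — at least one ✓
  (2) {q1, q0}: 1 true — at least one ✓
  (3) q3=F, q0=T — not both ✓
  (4) {q2, q1, q3, q4}: 1/4 true — not all ✓
  (5) {q0, q1, q2}: 1 true — at most one ✓
  (6) {q2, q4, q1}: 1 true — at most one ✓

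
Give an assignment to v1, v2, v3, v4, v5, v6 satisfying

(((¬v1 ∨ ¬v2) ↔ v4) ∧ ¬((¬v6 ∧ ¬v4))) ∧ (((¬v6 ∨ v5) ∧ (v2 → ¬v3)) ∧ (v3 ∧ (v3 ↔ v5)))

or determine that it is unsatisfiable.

v1 = False, v2 = False, v3 = True, v4 = True, v5 = True, v6 = False

  ((¬v1 ∨ ¬v2) ↔ v4) ∧ ¬((¬v6 ∧ ¬v4)) = True
    (¬v1 ∨ ¬v2) ↔ v4 = True
      ¬v1 ∨ ¬v2 = True
        ¬v1 = True
        ¬v2 = True
    ¬((¬v6 ∧ ¬v4)) = True
      ¬v6 ∧ ¬v4 = False
        ¬v6 = True
        ¬v4 = False
  ((¬v6 ∨ v5) ∧ (v2 → ¬v3)) ∧ (v3 ∧ (v3 ↔ v5)) = True
    (¬v6 ∨ v5) ∧ (v2 → ¬v3) = True
      ¬v6 ∨ v5 = True
        ¬v6 = True
      v2 → ¬v3 = True
        ¬v3 = False
    v3 ∧ (v3 ↔ v5) = True
      v3 ↔ v5 = True
Both conjuncts True, so the formula holds.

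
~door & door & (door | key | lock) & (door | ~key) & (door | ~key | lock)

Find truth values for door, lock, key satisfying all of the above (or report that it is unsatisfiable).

Unsatisfiable

Case door = True:
  Clause (~door) is falsified — contradiction.
Case door = False:
  Clause (door) is falsified — contradiction.
Both cases fail, so the formula is unsatisfiable.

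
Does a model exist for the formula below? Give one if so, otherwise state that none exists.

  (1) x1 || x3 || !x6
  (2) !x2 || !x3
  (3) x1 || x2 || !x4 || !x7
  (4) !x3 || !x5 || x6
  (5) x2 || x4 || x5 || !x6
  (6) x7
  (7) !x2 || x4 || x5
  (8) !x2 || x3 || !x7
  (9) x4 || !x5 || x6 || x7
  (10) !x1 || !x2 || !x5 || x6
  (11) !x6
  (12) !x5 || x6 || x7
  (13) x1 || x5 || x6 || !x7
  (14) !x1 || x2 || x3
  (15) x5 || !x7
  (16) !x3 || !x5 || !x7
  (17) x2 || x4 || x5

Unit clause (x7) forces x7 = True.
Unit clause (!x6) forces x6 = False.
In (x5 || !x7) only x5 is left, so x5 = True.
In (!x3 || !x5 || !x7) only !x3 is left, so x3 = False.
In (!x2 || x3 || !x7) only !x2 is left, so x2 = False.
In (!x1 || x2 || x3) only !x1 is left, so x1 = False.
In (x1 || x2 || !x4 || !x7) only !x4 is left, so x4 = False.
All clauses satisfied.

x1 = False, x2 = False, x3 = False, x4 = False, x5 = True, x6 = False, x7 = True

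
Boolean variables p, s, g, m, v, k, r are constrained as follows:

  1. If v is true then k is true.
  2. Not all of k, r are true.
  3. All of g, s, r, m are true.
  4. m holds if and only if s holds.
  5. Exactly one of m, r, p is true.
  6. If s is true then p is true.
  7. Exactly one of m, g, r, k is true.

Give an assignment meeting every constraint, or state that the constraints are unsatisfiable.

Case m = True:
  (3) forces g = True.
  Constraint (7) is violated (m=T, g=T) — contradiction.
Case m = False:
  Constraint (3) is violated (m=F) — contradiction.
Both cases fail — unsatisfiable.

UNSATISFIABLE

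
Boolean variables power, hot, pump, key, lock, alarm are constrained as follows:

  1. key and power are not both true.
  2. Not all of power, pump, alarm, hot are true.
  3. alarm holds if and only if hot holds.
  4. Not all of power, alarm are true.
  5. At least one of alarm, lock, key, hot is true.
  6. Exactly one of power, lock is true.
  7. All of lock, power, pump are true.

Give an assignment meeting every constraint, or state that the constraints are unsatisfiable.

Case lock = True:
  (6) with lock=T forces power = False.
  Constraint (7) is violated (power=F) — contradiction.
Case lock = False:
  Constraint (7) is violated (lock=F) — contradiction.
Both cases fail — unsatisfiable.

Unsatisfiable — no assignment works.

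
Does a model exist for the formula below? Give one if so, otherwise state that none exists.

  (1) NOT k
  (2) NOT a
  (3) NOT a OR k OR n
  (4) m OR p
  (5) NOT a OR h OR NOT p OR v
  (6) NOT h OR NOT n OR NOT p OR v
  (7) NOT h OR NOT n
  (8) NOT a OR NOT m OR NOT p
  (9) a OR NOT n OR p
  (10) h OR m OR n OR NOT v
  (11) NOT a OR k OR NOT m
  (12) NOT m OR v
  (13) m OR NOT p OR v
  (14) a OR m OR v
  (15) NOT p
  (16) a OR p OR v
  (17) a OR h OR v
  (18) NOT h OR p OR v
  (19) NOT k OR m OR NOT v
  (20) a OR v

Unit clause (NOT k) forces k = False.
Unit clause (NOT a) forces a = False.
Unit clause (NOT p) forces p = False.
In (a OR p OR v) only v is left, so v = True.
In (m OR p) only m is left, so m = True.
In (a OR NOT n OR p) only NOT n is left, so n = False.
Set h = False.
All clauses satisfied.

p = False; m = True; k = False; a = False; n = False; v = True; h = False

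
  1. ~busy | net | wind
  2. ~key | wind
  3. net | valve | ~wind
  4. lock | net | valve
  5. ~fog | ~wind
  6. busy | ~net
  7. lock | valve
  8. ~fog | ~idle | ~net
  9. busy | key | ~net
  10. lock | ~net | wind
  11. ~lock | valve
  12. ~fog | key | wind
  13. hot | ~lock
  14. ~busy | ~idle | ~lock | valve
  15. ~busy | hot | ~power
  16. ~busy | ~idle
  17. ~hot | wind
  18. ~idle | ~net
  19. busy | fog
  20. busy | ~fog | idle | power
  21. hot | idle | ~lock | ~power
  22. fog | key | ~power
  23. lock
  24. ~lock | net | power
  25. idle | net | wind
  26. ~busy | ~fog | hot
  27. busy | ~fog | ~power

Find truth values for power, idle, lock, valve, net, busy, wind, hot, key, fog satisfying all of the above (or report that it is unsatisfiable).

Unit clause (lock) forces lock = True.
In (~lock | valve) only valve is left, so valve = True.
In (hot | ~lock) only hot is left, so hot = True.
In (~hot | wind) only wind is left, so wind = True.
In (~fog | ~wind) only ~fog is left, so fog = False.
In (busy | fog) only busy is left, so busy = True.
In (~busy | ~idle) only ~idle is left, so idle = False.
Set power = True.
  then (fog | key | ~power) forces key = True.
Set net = False.
All clauses satisfied.

power: True, idle: False, lock: True, valve: True, net: False, busy: True, wind: True, hot: True, key: True, fog: False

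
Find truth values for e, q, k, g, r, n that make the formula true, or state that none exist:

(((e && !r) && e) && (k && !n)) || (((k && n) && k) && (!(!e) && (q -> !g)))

e = True, q = True, k = True, g = False, r = False, n = False

  (((e && !r) && e) && (k && !n)) || (((k && n) && k) && (!(!e) && (q -> !g))) = True
    ((e && !r) && e) && (k && !n) = True
      (e && !r) && e = True
        e && !r = True
          !r = True
      k && !n = True
        !n = True
    ((k && n) && k) && (!(!e) && (q -> !g)) = False
      (k && n) && k = False
        k && n = False
      !(!e) && (q -> !g) = True
        !(!e) = True
          !e = False
        q -> !g = True
          !g = True
The formula evaluates to True.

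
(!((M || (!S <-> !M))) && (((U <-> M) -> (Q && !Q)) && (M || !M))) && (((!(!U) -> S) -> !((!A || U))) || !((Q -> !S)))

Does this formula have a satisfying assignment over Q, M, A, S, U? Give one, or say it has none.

Q: True; M: False; A: False; S: True; U: True

  !((M || (!S <-> !M))) && (((U <-> M) -> (Q && !Q)) && (M || !M)) = True
    !((M || (!S <-> !M))) = True
      M || (!S <-> !M) = False
        !S <-> !M = False
          !S = False
          !M = True
    ((U <-> M) -> (Q && !Q)) && (M || !M) = True
      (U <-> M) -> (Q && !Q) = True
        U <-> M = False
        Q && !Q = False
          !Q = False
      M || !M = True
        !M = True
  ((!(!U) -> S) -> !((!A || U))) || !((Q -> !S)) = True
    (!(!U) -> S) -> !((!A || U)) = False
      !(!U) -> S = True
        !(!U) = True
          !U = False
      !((!A || U)) = False
        !A || U = True
          !A = True
    !((Q -> !S)) = True
      Q -> !S = False
        !S = False
Both conjuncts True, so the formula holds.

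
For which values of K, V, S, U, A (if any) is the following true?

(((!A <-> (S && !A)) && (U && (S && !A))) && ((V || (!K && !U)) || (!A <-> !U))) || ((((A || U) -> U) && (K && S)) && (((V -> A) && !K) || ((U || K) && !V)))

K=T; V=F; S=T; U=T; A=T

  (((!A <-> (S && !A)) && (U && (S && !A))) && ((V || (!K && !U)) || (!A <-> !U))) || ((((A || U) -> U) && (K && S)) && (((V -> A) && !K) || ((U || K) && !V))) = True
    ((!A <-> (S && !A)) && (U && (S && !A))) && ((V || (!K && !U)) || (!A <-> !U)) = False
      (!A <-> (S && !A)) && (U && (S && !A)) = False
        !A <-> (S && !A) = True
          !A = False
          S && !A = False
            !A = False
        U && (S && !A) = False
          S && !A = False
            !A = False
      (V || (!K && !U)) || (!A <-> !U) = True
        V || (!K && !U) = False
          !K && !U = False
            !K = False
            !U = False
        !A <-> !U = True
          !A = False
          !U = False
    (((A || U) -> U) && (K && S)) && (((V -> A) && !K) || ((U || K) && !V)) = True
      ((A || U) -> U) && (K && S) = True
        (A || U) -> U = True
          A || U = True
        K && S = True
      ((V -> A) && !K) || ((U || K) && !V) = True
        (V -> A) && !K = False
          V -> A = True
          !K = False
        (U || K) && !V = True
          U || K = True
          !V = True
The formula evaluates to True.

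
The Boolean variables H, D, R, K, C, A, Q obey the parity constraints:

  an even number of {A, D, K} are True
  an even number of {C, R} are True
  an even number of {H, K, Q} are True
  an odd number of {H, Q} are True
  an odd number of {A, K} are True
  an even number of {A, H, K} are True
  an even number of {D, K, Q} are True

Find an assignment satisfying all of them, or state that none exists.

H = True, D = True, R = False, K = True, C = False, A = False, Q = False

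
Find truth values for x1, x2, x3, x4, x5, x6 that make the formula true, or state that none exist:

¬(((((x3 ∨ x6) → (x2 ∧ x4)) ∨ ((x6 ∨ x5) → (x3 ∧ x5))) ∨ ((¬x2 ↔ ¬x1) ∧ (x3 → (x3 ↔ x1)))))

x1=F, x2=F, x3=T, x4=F, x5=F, x6=T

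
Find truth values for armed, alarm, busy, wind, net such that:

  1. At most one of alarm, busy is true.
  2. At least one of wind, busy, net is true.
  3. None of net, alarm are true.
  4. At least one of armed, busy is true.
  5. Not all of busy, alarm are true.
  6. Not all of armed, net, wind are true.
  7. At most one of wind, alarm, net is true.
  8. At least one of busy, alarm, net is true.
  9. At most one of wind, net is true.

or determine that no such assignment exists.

armed=F, alarm=F, busy=T, wind=F, net=F

  (1) {alarm, busy}: 1 true — at most one ✓
  (2) {wind, busy, net}: 1 true — at least one ✓
  (3) {net, alarm}: 0 true — none ✓
  (4) {armed, busy}: 1 true — at least one ✓
  (5) {busy, alarm}: 1/2 true — not all ✓
  (6) {armed, net, wind}: 0/3 true — not all ✓
  (7) {wind, alarm, net}: 0 true — at most one ✓
  (8) {busy, alarm, net}: 1 true — at least one ✓
  (9) {wind, net}: 0 true — at most one ✓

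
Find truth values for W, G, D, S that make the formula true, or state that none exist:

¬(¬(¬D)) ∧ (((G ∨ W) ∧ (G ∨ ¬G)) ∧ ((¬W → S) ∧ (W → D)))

W = False; G = True; D = False; S = True

  ¬(¬(¬D)) = True
    ¬(¬D) = False
      ¬D = True
  ((G ∨ W) ∧ (G ∨ ¬G)) ∧ ((¬W → S) ∧ (W → D)) = True
    (G ∨ W) ∧ (G ∨ ¬G) = True
      G ∨ W = True
      G ∨ ¬G = True
        ¬G = False
    (¬W → S) ∧ (W → D) = True
      ¬W → S = True
        ¬W = True
      W → D = True
Both conjuncts True, so the formula holds.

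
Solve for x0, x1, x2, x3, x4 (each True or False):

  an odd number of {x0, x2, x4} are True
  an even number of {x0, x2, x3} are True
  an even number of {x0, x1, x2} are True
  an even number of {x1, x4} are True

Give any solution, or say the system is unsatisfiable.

Unsatisfiable — no assignment works.

Adding constraints 1, 3, 4 mod 2: every variable appears an even number of times on the left, so the left side is 0.
But the right sides sum to 1 (mod 2). 0 ≠ 1 — the system is inconsistent.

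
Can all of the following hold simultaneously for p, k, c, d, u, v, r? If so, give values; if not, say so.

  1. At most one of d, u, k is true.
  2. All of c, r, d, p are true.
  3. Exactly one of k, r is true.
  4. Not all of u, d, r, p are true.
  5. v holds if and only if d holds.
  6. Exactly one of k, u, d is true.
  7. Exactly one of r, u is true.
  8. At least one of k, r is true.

p=T; k=F; c=T; d=T; u=F; v=T; r=T

  (1) {d, u, k}: 1 true — at most one ✓
  (2) {c, r, d, p}: all 4 true ✓
  (3) {k, r}: 1 true — exactly one ✓
  (4) {u, d, r, p}: 3/4 true — not all ✓
  (5) v=T, d=T — same ✓
  (6) {k, u, d}: 1 true — exactly one ✓
  (7) {r, u}: 1 true — exactly one ✓
  (8) {k, r}: 1 true — at least one ✓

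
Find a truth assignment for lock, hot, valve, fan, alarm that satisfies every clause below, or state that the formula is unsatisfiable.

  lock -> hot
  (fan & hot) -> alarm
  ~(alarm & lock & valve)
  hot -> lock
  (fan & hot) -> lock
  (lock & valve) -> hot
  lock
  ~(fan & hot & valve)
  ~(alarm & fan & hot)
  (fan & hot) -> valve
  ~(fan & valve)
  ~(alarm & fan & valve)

Unit clause (lock) forces lock = True.
In (hot | ~lock) only hot is left, so hot = True.
Set valve = True.
  then (~fan | ~hot | ~valve) forces fan = False.
  then (~alarm | ~lock | ~valve) forces alarm = False.
All clauses satisfied.

lock = True, hot = True, valve = True, fan = False, alarm = False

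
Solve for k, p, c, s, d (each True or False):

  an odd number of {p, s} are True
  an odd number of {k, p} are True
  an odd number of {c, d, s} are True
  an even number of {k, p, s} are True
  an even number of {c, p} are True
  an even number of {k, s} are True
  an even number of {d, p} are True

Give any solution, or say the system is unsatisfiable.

k = True, p = False, c = False, s = True, d = False

{p, s}: 1 true → odd ✓
{k, p}: 1 true → odd ✓
{c, d, s}: 1 true → odd ✓
{k, p, s}: 2 true → even ✓
{c, p}: 0 true → even ✓
{k, s}: 2 true → even ✓
{d, p}: 0 true → even ✓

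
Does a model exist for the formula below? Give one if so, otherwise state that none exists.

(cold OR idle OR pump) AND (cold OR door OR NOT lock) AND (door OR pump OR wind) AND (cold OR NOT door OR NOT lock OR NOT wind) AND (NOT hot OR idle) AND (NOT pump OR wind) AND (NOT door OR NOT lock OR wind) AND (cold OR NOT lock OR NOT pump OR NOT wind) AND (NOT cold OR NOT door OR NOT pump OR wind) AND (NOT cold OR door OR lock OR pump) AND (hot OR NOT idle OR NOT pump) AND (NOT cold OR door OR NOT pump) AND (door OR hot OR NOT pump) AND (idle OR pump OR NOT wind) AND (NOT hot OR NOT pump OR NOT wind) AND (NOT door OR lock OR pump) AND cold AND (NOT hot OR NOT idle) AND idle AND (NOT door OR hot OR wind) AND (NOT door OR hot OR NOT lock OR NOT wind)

wind = True, lock = True, pump = False, door = False, hot = False, cold = True, idle = True

Unit clause (cold) forces cold = True.
Unit clause (idle) forces idle = True.
In (NOT hot OR NOT idle) only NOT hot is left, so hot = False.
In (hot OR NOT idle OR NOT pump) only NOT pump is left, so pump = False.
Try wind = False:
  (door OR pump OR wind) forces door = True.
  clause (NOT door OR hot OR wind) is falsified — backtrack.
So wind = True.
Set lock = True.
  then (NOT door OR hot OR NOT lock OR NOT wind) forces door = False.
All clauses satisfied.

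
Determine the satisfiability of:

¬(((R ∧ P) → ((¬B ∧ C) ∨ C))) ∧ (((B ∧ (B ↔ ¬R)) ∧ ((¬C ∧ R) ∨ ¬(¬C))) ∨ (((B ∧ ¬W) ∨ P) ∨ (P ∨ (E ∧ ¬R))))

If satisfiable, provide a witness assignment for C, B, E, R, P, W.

C=F; B=T; E=T; R=T; P=T; W=F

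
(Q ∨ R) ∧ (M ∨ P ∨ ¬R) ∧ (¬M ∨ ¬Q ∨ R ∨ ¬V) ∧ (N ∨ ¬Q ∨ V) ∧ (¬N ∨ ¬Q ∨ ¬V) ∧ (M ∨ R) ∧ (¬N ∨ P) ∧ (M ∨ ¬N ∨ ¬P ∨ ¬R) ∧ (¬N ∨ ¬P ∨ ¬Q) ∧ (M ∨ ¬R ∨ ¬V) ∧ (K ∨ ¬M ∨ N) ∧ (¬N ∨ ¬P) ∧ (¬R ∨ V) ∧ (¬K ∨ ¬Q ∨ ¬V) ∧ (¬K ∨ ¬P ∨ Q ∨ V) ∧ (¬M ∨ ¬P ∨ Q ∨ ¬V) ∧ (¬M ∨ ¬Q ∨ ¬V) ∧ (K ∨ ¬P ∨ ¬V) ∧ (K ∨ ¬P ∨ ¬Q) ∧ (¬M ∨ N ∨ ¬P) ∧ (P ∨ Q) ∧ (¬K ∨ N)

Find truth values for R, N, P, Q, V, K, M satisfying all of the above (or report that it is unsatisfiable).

Unsatisfiable — no assignment works.

Case N = True:
  (¬N ∨ P) forces P = True.
  Clause (¬N ∨ ¬P) is falsified — contradiction.
Case N = False:
  (¬K ∨ N) forces K = False.
  (K ∨ ¬M ∨ N) forces M = False.
  (M ∨ R) forces R = True.
  (M ∨ P ∨ ¬R) forces P = True.
  (M ∨ ¬R ∨ ¬V) forces V = False.
  Clause (¬R ∨ V) is falsified — contradiction.
Both cases fail, so the formula is unsatisfiable.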